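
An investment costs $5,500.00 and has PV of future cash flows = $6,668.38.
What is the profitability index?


Formula: PI = PV(cash flows) / initial investment
Substituting: PI = $6,668.38 / $5,500.00
PI = 1.2124

1.2124


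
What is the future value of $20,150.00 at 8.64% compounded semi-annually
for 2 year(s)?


Formula: FV = P * (1 + r/m)^(m*t)
Period rate: r/m = 0.0864 / 2 = 0.0432
Total periods: m*t = 2 * 2 = 4
Growth factor: (1 + 0.0432)^4 = 1.184323
FV = $20,150.00 * 1.184323 = $23,864.12

$23,864.12


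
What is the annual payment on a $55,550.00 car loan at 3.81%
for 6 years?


Formula: PMT = PV * r / (1 - (1+r)^(-n))
Denominator: 1 - (1 + 0.0381)^(-6) = 0.200967
Numerator: $55,550.00 * 0.0381 = 2116.455
PMT = 2116.455 / 0.200967 = $10,531.37

$10,531.37


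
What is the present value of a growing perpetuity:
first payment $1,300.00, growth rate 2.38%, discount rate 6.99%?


Formula: PV = C / (r - g)
Spread: r - g = 0.0699 - 0.0238 = 0.0461
Substituting: PV = $1,300.00 / 0.0461
PV = $28,199.57

$28,199.57


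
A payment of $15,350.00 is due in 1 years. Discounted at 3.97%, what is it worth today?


Formula: PV = FV / (1 + r)^n
Substituting: PV = $15,350.00 / (1 + 0.0397)^1
Discount factor: (1.0397)^1 = 1.0397
PV = $15,350.00 / 1.0397 = $14,763.87

$14,763.87


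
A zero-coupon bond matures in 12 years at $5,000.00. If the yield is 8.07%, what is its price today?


Formula: Price = FV / (1 + r)^n
Substituting: Price = $5,000.00 / (1 + 0.0807)^12
Discount factor: (1.0807)^12 = 2.537826
Price = $5,000.00 / 2.537826 = $1,970.19

$1,970.19


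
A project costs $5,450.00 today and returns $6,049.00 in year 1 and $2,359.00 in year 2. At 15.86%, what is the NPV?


Formula: NPV = C0 + C1/(1+r) + C2/(1+r)^2
Discount C1: $6,049.00 / (1 + 0.1586) = $5,220.96
Discount C2: $2,359.00 / (1 + 0.1586)^2 = $1,757.36
NPV = -$5,450.00 + $5,220.96 + $1,757.36 = $1,528.32

$1,528.32


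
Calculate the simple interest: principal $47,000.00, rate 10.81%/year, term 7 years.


Formula: I = P * r * t
Substituting: I = $47,000.00 * 0.1081 * 7
Step: I = $47,000.00 * 0.7567
I = $35,564.90

$35,564.90


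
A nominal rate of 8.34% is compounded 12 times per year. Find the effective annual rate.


Formula: EAR = (1 + r/m)^m - 1
Period rate: r/m = 0.0834 / 12 = 0.00695
Compounding: (1 + 0.00695)^12 = 1.086663
EAR = 1.086663 - 1 = 0.086663

0.086663


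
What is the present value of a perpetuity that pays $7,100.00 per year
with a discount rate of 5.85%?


Formula: PV = C / r
Substituting: PV = $7,100.00 / 0.0585
PV = $121,367.52

$121,367.52


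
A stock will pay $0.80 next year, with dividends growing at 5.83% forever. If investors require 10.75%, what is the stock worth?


Formula: P = D1 / (r - g)
Spread: r - g = 0.1075 - 0.0583 = 0.0492
Substituting: P = $0.80 / 0.0492
P = $16.26

$16.26


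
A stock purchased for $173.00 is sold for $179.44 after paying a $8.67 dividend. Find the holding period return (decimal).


Formula: HPR = (P1 - P0 + D) / P0
Gain: $179.44 - $173.00 + $8.67 = $15.11
HPR = $15.11 / $173.00 = 0.0873

0.0873


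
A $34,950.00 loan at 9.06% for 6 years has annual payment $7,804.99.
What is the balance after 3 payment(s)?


Formula: Balance = PV*(1+r)^k - PMT*((1+r)^k - 1)/r
Growth: (1 + 0.0906)^3 = 1.297169
Accumulated factor: ((1+r)^k - 1)/r = 3.280008
Balance = $34,950.00 * 1.297169 - $7,804.99 * 3.280008
Balance = $19,735.62

$19,735.62


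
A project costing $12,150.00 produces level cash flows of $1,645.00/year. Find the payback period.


Formula: Payback = investment / annual cash flow
Substituting: Payback = $12,150.00 / $1,645.00
Payback = 7.386 years

7.386 years


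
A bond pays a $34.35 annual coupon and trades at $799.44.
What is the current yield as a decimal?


Formula: Current yield = annual coupon / price
Substituting: CY = $34.35 / $799.44
CY = 0.042968

0.042968


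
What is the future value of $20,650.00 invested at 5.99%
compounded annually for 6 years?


Formula: FV = P * (1 + r)^n
Substituting: FV = $20,650.00 * (1 + 0.0599)^6
Growth factor: (1.0599)^6 = 1.417716
FV = $20,650.00 * 1.417716 = $29,275.84

$29,275.84


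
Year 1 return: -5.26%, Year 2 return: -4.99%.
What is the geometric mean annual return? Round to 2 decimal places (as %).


Formula: Geometric mean = ((1+r1)*(1+r2))^(1/2) - 1
Product: (1 + -0.0526) * (1 + -0.0499) = 0.9474 * 0.9501 = 0.900125
Square root: 0.900125^0.5 = 0.948749
Geometric mean = 0.948749 - 1 = -0.051251
As percentage: -5.13%

-5.13%


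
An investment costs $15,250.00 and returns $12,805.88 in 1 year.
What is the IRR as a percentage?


Formula: IRR = C1/C0 - 1
Substituting: IRR = $12,805.88 / $15,250.00 - 1
Ratio: 0.83973 - 1 = -0.16027
IRR = -16.027%

-16.027%


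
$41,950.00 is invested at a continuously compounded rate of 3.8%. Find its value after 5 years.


Formula: FV = P * e^(r*t)
Exponent: r*t = 0.038 * 5 = 0.19
e^(0.19) = 1.20925
FV = $41,950.00 * 1.20925 = $50,728.02

$50,728.02


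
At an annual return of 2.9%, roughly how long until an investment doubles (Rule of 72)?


Formula: Years ≈ 72 / r
Substituting: Years ≈ 72 / 2.9
Years ≈ 24.8

24.8 years


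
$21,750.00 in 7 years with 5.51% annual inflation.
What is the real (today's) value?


Formula: Real value = nominal / (1 + inflation)^years
Price level: (1 + 0.0551)^7 = 1.455645
Real value = $21,750.00 / 1.455645 = $14,941.83

$14,941.83


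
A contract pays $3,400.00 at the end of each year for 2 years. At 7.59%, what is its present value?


Formula: PV = PMT * (1 - (1+r)^(-n)) / r
Discount factor: (1 + 0.0759)^(-2) = 0.863886
Bracket: 1 - 0.863886 = 0.136114
PV = $3,400.00 * 0.136114 / 0.0759 = $6,097.36

$6,097.36


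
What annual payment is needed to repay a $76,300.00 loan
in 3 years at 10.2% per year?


Formula: PMT = PV * r / (1 - (1+r)^(-n))
Denominator: 1 - (1 + 0.102)^(-3) = 0.252768
Numerator: $76,300.00 * 0.102 = 7782.6
PMT = 7782.6 / 0.252768 = $30,789.45

$30,789.45


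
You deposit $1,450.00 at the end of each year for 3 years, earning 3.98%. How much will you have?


Formula: FV = PMT * ((1+r)^n - 1) / r
Growth factor: (1 + 0.0398)^3 = 1.124215
Numerator: 1.124215 - 1 = 0.124215
FV = $1,450.00 * 0.124215 / 0.0398 = $4,525.43

$4,525.43


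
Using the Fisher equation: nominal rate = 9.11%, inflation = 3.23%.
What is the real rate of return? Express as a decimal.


Formula: (1 + r_real) = (1 + r_nom) / (1 + inflation)
Substituting: (1 + r_real) = 1.0911 / 1.0323
(1 + r_real) = 1.05696
r_real = 1.05696 - 1 = 0.05696

0.05696


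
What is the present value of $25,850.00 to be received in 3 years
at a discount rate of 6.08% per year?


Formula: PV = FV / (1 + r)^n
Substituting: PV = $25,850.00 / (1 + 0.0608)^3
Discount factor: (1.0608)^3 = 1.193715
PV = $25,850.00 / 1.193715 = $21,655.09

$21,655.09


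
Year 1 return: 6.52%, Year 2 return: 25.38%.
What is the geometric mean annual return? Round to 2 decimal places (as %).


Formula: Geometric mean = ((1+r1)*(1+r2))^(1/2) - 1
Product: (1 + 0.0652) * (1 + 0.2538) = 1.0652 * 1.2538 = 1.335548
Square root: 1.335548^0.5 = 1.155659
Geometric mean = 1.155659 - 1 = 0.155659
As percentage: 15.57%

15.57%


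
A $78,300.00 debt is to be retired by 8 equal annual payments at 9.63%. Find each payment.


Formula: PMT = PV * r / (1 - (1+r)^(-n))
Denominator: 1 - (1 + 0.0963)^(-8) = 0.520747
Numerator: $78,300.00 * 0.0963 = 7540.29
PMT = 7540.29 / 0.520747 = $14,479.75

$14,479.75


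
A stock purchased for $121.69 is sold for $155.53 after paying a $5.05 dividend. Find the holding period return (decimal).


Formula: HPR = (P1 - P0 + D) / P0
Gain: $155.53 - $121.69 + $5.05 = $38.89
HPR = $38.89 / $121.69 = 0.3196

0.3196


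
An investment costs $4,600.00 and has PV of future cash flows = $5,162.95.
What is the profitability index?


Formula: PI = PV(cash flows) / initial investment
Substituting: PI = $5,162.95 / $4,600.00
PI = 1.1224

1.1224


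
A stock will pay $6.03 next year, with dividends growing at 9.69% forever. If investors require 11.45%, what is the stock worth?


Formula: P = D1 / (r - g)
Spread: r - g = 0.1145 - 0.0969 = 0.0176
Substituting: P = $6.03 / 0.0176
P = $342.61

$342.61


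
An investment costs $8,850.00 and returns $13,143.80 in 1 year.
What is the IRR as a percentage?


Formula: IRR = C1/C0 - 1
Substituting: IRR = $13,143.80 / $8,850.00 - 1
Ratio: 1.485175 - 1 = 0.485175
IRR = 48.5175%

48.5175%


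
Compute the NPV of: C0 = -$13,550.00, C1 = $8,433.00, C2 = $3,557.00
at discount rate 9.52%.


Formula: NPV = C0 + C1/(1+r) + C2/(1+r)^2
Discount C1: $8,433.00 / (1 + 0.0952) = $7,699.96
Discount C2: $3,557.00 / (1 + 0.0952)^2 = $2,965.49
NPV = -$13,550.00 + $7,699.96 + $2,965.49 = -$2,884.54

-$2,884.54


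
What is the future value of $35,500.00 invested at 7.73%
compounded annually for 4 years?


Formula: FV = P * (1 + r)^n
Substituting: FV = $35,500.00 * (1 + 0.0773)^4
Growth factor: (1.0773)^4 = 1.346935
FV = $35,500.00 * 1.346935 = $47,816.19

$47,816.19


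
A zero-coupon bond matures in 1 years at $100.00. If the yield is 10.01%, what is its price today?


Formula: Price = FV / (1 + r)^n
Substituting: Price = $100.00 / (1 + 0.1001)^1
Discount factor: (1.1001)^1 = 1.1001
Price = $100.00 / 1.1001 = $90.90

$90.90


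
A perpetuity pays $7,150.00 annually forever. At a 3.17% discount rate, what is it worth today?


Formula: PV = C / r
Substituting: PV = $7,150.00 / 0.0317
PV = $225,552.05

$225,552.05


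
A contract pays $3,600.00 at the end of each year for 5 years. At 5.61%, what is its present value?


Formula: PV = PMT * (1 - (1+r)^(-n)) / r
Discount factor: (1 + 0.0561)^(-5) = 0.761158
Bracket: 1 - 0.761158 = 0.238842
PV = $3,600.00 * 0.238842 / 0.0561 = $15,326.76

$15,326.76


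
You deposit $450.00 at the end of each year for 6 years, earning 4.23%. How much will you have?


Formula: FV = PMT * ((1+r)^n - 1) / r
Growth factor: (1 + 0.0423)^6 = 1.282202
Numerator: 1.282202 - 1 = 0.282202
FV = $450.00 * 0.282202 / 0.0423 = $3,002.15

$3,002.15


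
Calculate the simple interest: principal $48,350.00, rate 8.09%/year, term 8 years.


Formula: I = P * r * t
Substituting: I = $48,350.00 * 0.0809 * 8
Step: I = $48,350.00 * 0.6472
I = $31,292.12

$31,292.12


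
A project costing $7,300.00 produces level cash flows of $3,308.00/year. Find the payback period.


Formula: Payback = investment / annual cash flow
Substituting: Payback = $7,300.00 / $3,308.00
Payback = 2.2068 years

2.2068 years


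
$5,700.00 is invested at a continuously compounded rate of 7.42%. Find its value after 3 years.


Formula: FV = P * e^(r*t)
Exponent: r*t = 0.0742 * 3 = 0.2226
e^(0.2226) = 1.249321
FV = $5,700.00 * 1.249321 = $7,121.13

$7,121.13


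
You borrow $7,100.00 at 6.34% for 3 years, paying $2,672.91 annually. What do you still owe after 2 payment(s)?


Formula: Balance = PV*(1+r)^k - PMT*((1+r)^k - 1)/r
Growth: (1 + 0.0634)^2 = 1.13082
Accumulated factor: ((1+r)^k - 1)/r = 2.0634
Balance = $7,100.00 * 1.13082 - $2,672.91 * 2.0634
Balance = $2,513.54

$2,513.54


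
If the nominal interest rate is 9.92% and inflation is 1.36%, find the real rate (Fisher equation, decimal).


Formula: (1 + r_real) = (1 + r_nom) / (1 + inflation)
Substituting: (1 + r_real) = 1.0992 / 1.0136
(1 + r_real) = 1.084451
r_real = 1.084451 - 1 = 0.084451

0.084451


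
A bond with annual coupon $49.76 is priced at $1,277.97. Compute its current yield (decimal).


Formula: Current yield = annual coupon / price
Substituting: CY = $49.76 / $1,277.97
CY = 0.038937

0.038937


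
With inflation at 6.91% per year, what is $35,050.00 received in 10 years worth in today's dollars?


Formula: Real value = nominal / (1 + inflation)^years
Price level: (1 + 0.0691)^10 = 1.950668
Real value = $35,050.00 / 1.950668 = $17,968.21

$17,968.21


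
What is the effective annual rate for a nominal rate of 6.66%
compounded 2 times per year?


Formula: EAR = (1 + r/m)^m - 1
Period rate: r/m = 0.0666 / 2 = 0.0333
Compounding: (1 + 0.0333)^2 = 1.067709
EAR = 1.067709 - 1 = 0.067709

0.067709


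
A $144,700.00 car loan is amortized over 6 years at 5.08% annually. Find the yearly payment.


Formula: PMT = PV * r / (1 - (1+r)^(-n))
Denominator: 1 - (1 + 0.0508)^(-6) = 0.257187
Numerator: $144,700.00 * 0.0508 = 7350.76
PMT = 7350.76 / 0.257187 = $28,581.41

$28,581.41


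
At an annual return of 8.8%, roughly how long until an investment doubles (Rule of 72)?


Formula: Years ≈ 72 / r
Substituting: Years ≈ 72 / 8.8
Years ≈ 8.2

8.2 years


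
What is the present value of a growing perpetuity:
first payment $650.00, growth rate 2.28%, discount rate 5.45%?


Formula: PV = C / (r - g)
Spread: r - g = 0.0545 - 0.0228 = 0.0317
Substituting: PV = $650.00 / 0.0317
PV = $20,504.73

$20,504.73


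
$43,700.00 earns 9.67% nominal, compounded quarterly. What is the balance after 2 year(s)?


Formula: FV = P * (1 + r/m)^(m*t)
Period rate: r/m = 0.0967 / 4 = 0.024175
Total periods: m*t = 4 * 2 = 8
Growth factor: (1 + 0.024175)^8 = 1.21058
FV = $43,700.00 * 1.21058 = $52,902.33

$52,902.33


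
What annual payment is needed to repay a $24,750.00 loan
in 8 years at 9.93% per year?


Formula: PMT = PV * r / (1 - (1+r)^(-n))
Denominator: 1 - (1 + 0.0993)^(-8) = 0.531111
Numerator: $24,750.00 * 0.0993 = 2457.675
PMT = 2457.675 / 0.531111 = $4,627.42

$4,627.42


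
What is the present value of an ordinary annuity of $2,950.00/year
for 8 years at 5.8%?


Formula: PV = PMT * (1 - (1+r)^(-n)) / r
Discount factor: (1 + 0.058)^(-8) = 0.636964
Bracket: 1 - 0.636964 = 0.363036
PV = $2,950.00 * 0.363036 / 0.058 = $18,464.78

$18,464.78


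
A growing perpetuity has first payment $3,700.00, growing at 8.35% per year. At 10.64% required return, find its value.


Formula: PV = C / (r - g)
Spread: r - g = 0.1064 - 0.0835 = 0.0229
Substituting: PV = $3,700.00 / 0.0229
PV = $161,572.05

$161,572.05


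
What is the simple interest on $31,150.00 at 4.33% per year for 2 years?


Formula: I = P * r * t
Substituting: I = $31,150.00 * 0.0433 * 2
Step: I = $31,150.00 * 0.0866
I = $2,697.59

$2,697.59


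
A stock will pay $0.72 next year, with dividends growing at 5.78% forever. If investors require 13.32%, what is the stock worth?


Formula: P = D1 / (r - g)
Spread: r - g = 0.1332 - 0.0578 = 0.0754
Substituting: P = $0.72 / 0.0754
P = $9.55

$9.55


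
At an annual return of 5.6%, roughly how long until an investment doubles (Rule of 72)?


Formula: Years ≈ 72 / r
Substituting: Years ≈ 72 / 5.6
Years ≈ 12.9

12.9 years


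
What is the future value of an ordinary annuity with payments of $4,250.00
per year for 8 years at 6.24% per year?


Formula: FV = PMT * ((1+r)^n - 1) / r
Growth factor: (1 + 0.0624)^8 = 1.622948
Numerator: 1.622948 - 1 = 0.622948
FV = $4,250.00 * 0.622948 / 0.0624 = $42,428.32

$42,428.32


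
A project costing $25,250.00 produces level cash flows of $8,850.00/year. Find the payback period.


Formula: Payback = investment / annual cash flow
Substituting: Payback = $25,250.00 / $8,850.00
Payback = 2.8531 years

2.8531 years


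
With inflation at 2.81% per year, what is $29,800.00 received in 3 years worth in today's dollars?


Formula: Real value = nominal / (1 + inflation)^years
Price level: (1 + 0.0281)^3 = 1.086691
Real value = $29,800.00 / 1.086691 = $27,422.70

$27,422.70


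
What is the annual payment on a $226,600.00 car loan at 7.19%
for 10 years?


Formula: PMT = PV * r / (1 - (1+r)^(-n))
Denominator: 1 - (1 + 0.0719)^(-10) = 0.50059
Numerator: $226,600.00 * 0.0719 = 16292.54
PMT = 16292.54 / 0.50059 = $32,546.68

$32,546.68


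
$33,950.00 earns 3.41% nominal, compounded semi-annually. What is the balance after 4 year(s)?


Formula: FV = P * (1 + r/m)^(m*t)
Period rate: r/m = 0.0341 / 2 = 0.01705
Total periods: m*t = 2 * 4 = 8
Growth factor: (1 + 0.01705)^8 = 1.144823
FV = $33,950.00 * 1.144823 = $38,866.75

$38,866.75


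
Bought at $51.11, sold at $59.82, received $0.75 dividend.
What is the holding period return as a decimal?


Formula: HPR = (P1 - P0 + D) / P0
Gain: $59.82 - $51.11 + $0.75 = $9.46
HPR = $9.46 / $51.11 = 0.1851

0.1851


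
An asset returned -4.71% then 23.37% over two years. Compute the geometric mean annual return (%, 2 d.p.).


Formula: Geometric mean = ((1+r1)*(1+r2))^(1/2) - 1
Product: (1 + -0.0471) * (1 + 0.2337) = 0.9529 * 1.2337 = 1.175593
Square root: 1.175593^0.5 = 1.084248
Geometric mean = 1.084248 - 1 = 0.084248
As percentage: 8.42%

8.42%


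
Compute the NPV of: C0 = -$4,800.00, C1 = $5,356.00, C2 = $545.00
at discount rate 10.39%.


Formula: NPV = C0 + C1/(1+r) + C2/(1+r)^2
Discount C1: $5,356.00 / (1 + 0.1039) = $4,851.89
Discount C2: $545.00 / (1 + 0.1039)^2 = $447.24
NPV = -$4,800.00 + $4,851.89 + $447.24 = $499.13

$499.13


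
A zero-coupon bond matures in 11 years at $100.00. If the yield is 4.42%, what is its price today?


Formula: Price = FV / (1 + r)^n
Substituting: Price = $100.00 / (1 + 0.0442)^11
Discount factor: (1.0442)^11 = 1.609239
Price = $100.00 / 1.609239 = $62.14

$62.14


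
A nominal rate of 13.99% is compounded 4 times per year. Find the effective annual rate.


Formula: EAR = (1 + r/m)^m - 1
Period rate: r/m = 0.1399 / 4 = 0.034975
Compounding: (1 + 0.034975)^4 = 1.147412
EAR = 1.147412 - 1 = 0.147412

0.147412


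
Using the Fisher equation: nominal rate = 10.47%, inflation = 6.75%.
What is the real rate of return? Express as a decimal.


Formula: (1 + r_real) = (1 + r_nom) / (1 + inflation)
Substituting: (1 + r_real) = 1.1047 / 1.0675
(1 + r_real) = 1.034848
r_real = 1.034848 - 1 = 0.034848

0.034848


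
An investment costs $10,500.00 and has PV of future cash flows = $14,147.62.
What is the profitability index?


Formula: PI = PV(cash flows) / initial investment
Substituting: PI = $14,147.62 / $10,500.00
PI = 1.3474

1.3474


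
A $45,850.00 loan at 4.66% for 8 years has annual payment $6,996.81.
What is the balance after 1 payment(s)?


Formula: Balance = PV*(1+r)^k - PMT*((1+r)^k - 1)/r
Growth: (1 + 0.0466)^1 = 1.0466
Accumulated factor: ((1+r)^k - 1)/r = 1.0
Balance = $45,850.00 * 1.0466 - $6,996.81 * 1.0
Balance = $40,989.80

$40,989.80


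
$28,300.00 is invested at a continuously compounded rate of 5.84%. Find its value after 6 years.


Formula: FV = P * e^(r*t)
Exponent: r*t = 0.0584 * 6 = 0.3504
e^(0.3504) = 1.419635
FV = $28,300.00 * 1.419635 = $40,175.68

$40,175.68


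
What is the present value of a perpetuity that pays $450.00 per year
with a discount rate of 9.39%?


Formula: PV = C / r
Substituting: PV = $450.00 / 0.0939
PV = $4,792.33

$4,792.33


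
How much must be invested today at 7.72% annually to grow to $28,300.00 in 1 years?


Formula: PV = FV / (1 + r)^n
Substituting: PV = $28,300.00 / (1 + 0.0772)^1
Discount factor: (1.0772)^1 = 1.0772
PV = $28,300.00 / 1.0772 = $26,271.82

$26,271.82


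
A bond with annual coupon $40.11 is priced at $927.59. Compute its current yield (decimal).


Formula: Current yield = annual coupon / price
Substituting: CY = $40.11 / $927.59
CY = 0.043241

0.043241


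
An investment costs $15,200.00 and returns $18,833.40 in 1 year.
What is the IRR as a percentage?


Formula: IRR = C1/C0 - 1
Substituting: IRR = $18,833.40 / $15,200.00 - 1
Ratio: 1.239039 - 1 = 0.239039
IRR = 23.9039%

23.9039%


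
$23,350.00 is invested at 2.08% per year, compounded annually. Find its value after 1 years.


Formula: FV = P * (1 + r)^n
Substituting: FV = $23,350.00 * (1 + 0.0208)^1
Growth factor: (1.0208)^1 = 1.0208
FV = $23,350.00 * 1.0208 = $23,835.68

$23,835.68


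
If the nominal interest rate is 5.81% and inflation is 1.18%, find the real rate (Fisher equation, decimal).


Formula: (1 + r_real) = (1 + r_nom) / (1 + inflation)
Substituting: (1 + r_real) = 1.0581 / 1.0118
(1 + r_real) = 1.04576
r_real = 1.04576 - 1 = 0.04576

0.04576


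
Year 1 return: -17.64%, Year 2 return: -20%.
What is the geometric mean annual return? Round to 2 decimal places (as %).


Formula: Geometric mean = ((1+r1)*(1+r2))^(1/2) - 1
Product: (1 + -0.1764) * (1 + -0.2) = 0.8236 * 0.8 = 0.65888
Square root: 0.65888^0.5 = 0.811714
Geometric mean = 0.811714 - 1 = -0.188286
As percentage: -18.83%

-18.83%


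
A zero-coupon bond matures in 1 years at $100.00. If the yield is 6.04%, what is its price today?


Formula: Price = FV / (1 + r)^n
Substituting: Price = $100.00 / (1 + 0.0604)^1
Discount factor: (1.0604)^1 = 1.0604
Price = $100.00 / 1.0604 = $94.30

$94.30


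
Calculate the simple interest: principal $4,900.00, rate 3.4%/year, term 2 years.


Formula: I = P * r * t
Substituting: I = $4,900.00 * 0.034 * 2
Step: I = $4,900.00 * 0.068
I = $333.20

$333.20


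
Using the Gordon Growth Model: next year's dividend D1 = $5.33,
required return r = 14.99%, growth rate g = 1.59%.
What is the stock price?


Formula: P = D1 / (r - g)
Spread: r - g = 0.1499 - 0.0159 = 0.134
Substituting: P = $5.33 / 0.134
P = $39.78

$39.78


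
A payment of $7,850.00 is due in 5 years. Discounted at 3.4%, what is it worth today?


Formula: PV = FV / (1 + r)^n
Substituting: PV = $7,850.00 / (1 + 0.034)^5
Discount factor: (1.034)^5 = 1.18196
PV = $7,850.00 / 1.18196 = $6,641.51

$6,641.51


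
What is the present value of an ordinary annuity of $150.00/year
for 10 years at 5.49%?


Formula: PV = PMT * (1 - (1+r)^(-n)) / r
Discount factor: (1 + 0.0549)^(-10) = 0.585986
Bracket: 1 - 0.585986 = 0.414014
PV = $150.00 * 0.414014 / 0.0549 = $1,131.19

$1,131.19


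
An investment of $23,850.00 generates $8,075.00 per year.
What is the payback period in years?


Formula: Payback = investment / annual cash flow
Substituting: Payback = $23,850.00 / $8,075.00
Payback = 2.9536 years

2.9536 years


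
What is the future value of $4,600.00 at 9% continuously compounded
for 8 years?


Formula: FV = P * e^(r*t)
Exponent: r*t = 0.09 * 8 = 0.72
e^(0.72) = 2.054433
FV = $4,600.00 * 2.054433 = $9,450.39

$9,450.39


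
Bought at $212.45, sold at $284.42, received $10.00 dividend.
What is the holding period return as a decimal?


Formula: HPR = (P1 - P0 + D) / P0
Gain: $284.42 - $212.45 + $10.00 = $81.97
HPR = $81.97 / $212.45 = 0.3858

0.3858


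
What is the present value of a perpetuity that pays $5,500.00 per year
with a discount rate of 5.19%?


Formula: PV = C / r
Substituting: PV = $5,500.00 / 0.0519
PV = $105,973.03

$105,973.03


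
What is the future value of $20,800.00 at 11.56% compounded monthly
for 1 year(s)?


Formula: FV = P * (1 + r/m)^(m*t)
Period rate: r/m = 0.1156 / 12 = 0.009633
Total periods: m*t = 12 * 1 = 12
Growth factor: (1 + 0.009633)^12 = 1.121926
FV = $20,800.00 * 1.121926 = $23,336.06

$23,336.06


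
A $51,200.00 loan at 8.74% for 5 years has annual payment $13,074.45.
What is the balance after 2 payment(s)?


Formula: Balance = PV*(1+r)^k - PMT*((1+r)^k - 1)/r
Growth: (1 + 0.0874)^2 = 1.182439
Accumulated factor: ((1+r)^k - 1)/r = 2.0874
Balance = $51,200.00 * 1.182439 - $13,074.45 * 2.0874
Balance = $33,249.26

$33,249.26


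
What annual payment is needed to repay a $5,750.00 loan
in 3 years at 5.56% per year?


Formula: PMT = PV * r / (1 - (1+r)^(-n))
Denominator: 1 - (1 + 0.0556)^(-3) = 0.149838
Numerator: $5,750.00 * 0.0556 = 319.7
PMT = 319.7 / 0.149838 = $2,133.64

$2,133.64


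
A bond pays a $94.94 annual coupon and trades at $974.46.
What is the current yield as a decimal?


Formula: Current yield = annual coupon / price
Substituting: CY = $94.94 / $974.46
CY = 0.097428

0.097428


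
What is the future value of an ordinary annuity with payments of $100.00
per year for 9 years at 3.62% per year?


Formula: FV = PMT * ((1+r)^n - 1) / r
Growth factor: (1 + 0.0362)^9 = 1.377185
Numerator: 1.377185 - 1 = 0.377185
FV = $100.00 * 0.377185 / 0.0362 = $1,041.95

$1,041.95


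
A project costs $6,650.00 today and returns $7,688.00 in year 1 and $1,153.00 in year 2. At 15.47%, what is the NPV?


Formula: NPV = C0 + C1/(1+r) + C2/(1+r)^2
Discount C1: $7,688.00 / (1 + 0.1547) = $6,658.01
Discount C2: $1,153.00 / (1 + 0.1547)^2 = $864.75
NPV = -$6,650.00 + $6,658.01 + $864.75 = $872.76

$872.76


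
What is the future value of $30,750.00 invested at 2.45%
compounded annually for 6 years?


Formula: FV = P * (1 + r)^n
Substituting: FV = $30,750.00 * (1 + 0.0245)^6
Growth factor: (1.0245)^6 = 1.156303
FV = $30,750.00 * 1.156303 = $35,556.33

$35,556.33


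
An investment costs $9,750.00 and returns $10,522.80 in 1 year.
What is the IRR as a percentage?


Formula: IRR = C1/C0 - 1
Substituting: IRR = $10,522.80 / $9,750.00 - 1
Ratio: 1.079262 - 1 = 0.079262
IRR = 7.9262%

7.9262%


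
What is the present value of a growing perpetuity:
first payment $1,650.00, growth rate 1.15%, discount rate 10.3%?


Formula: PV = C / (r - g)
Spread: r - g = 0.103 - 0.0115 = 0.0915
Substituting: PV = $1,650.00 / 0.0915
PV = $18,032.79

$18,032.79


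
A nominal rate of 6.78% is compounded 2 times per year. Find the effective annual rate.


Formula: EAR = (1 + r/m)^m - 1
Period rate: r/m = 0.0678 / 2 = 0.0339
Compounding: (1 + 0.0339)^2 = 1.068949
EAR = 1.068949 - 1 = 0.068949

0.068949


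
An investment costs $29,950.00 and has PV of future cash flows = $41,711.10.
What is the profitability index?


Formula: PI = PV(cash flows) / initial investment
Substituting: PI = $41,711.10 / $29,950.00
PI = 1.3927

1.3927


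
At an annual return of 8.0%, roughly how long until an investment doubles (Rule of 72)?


Formula: Years ≈ 72 / r
Substituting: Years ≈ 72 / 8.0
Years ≈ 9.0

9.0 years


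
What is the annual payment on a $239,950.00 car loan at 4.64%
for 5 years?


Formula: PMT = PV * r / (1 - (1+r)^(-n))
Denominator: 1 - (1 + 0.0464)^(-5) = 0.202903
Numerator: $239,950.00 * 0.0464 = 11133.68
PMT = 11133.68 / 0.202903 = $54,872.02

$54,872.02


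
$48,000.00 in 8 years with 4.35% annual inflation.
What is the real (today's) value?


Formula: Real value = nominal / (1 + inflation)^years
Price level: (1 + 0.0435)^8 = 1.405852
Real value = $48,000.00 / 1.405852 = $34,142.99

$34,142.99


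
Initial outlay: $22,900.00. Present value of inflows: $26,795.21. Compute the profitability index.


Formula: PI = PV(cash flows) / initial investment
Substituting: PI = $26,795.21 / $22,900.00
PI = 1.1701

1.1701


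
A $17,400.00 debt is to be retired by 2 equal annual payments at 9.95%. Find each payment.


Formula: PMT = PV * r / (1 - (1+r)^(-n))
Denominator: 1 - (1 + 0.0995)^(-2) = 0.172802
Numerator: $17,400.00 * 0.0995 = 1731.3
PMT = 1731.3 / 0.172802 = $10,018.99

$10,018.99


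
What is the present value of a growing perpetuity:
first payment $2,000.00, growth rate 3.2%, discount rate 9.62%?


Formula: PV = C / (r - g)
Spread: r - g = 0.0962 - 0.032 = 0.0642
Substituting: PV = $2,000.00 / 0.0642
PV = $31,152.65

$31,152.65


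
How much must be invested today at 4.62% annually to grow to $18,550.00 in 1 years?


Formula: PV = FV / (1 + r)^n
Substituting: PV = $18,550.00 / (1 + 0.0462)^1
Discount factor: (1.0462)^1 = 1.0462
PV = $18,550.00 / 1.0462 = $17,730.84

$17,730.84


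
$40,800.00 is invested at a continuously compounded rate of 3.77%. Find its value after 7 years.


Formula: FV = P * e^(r*t)
Exponent: r*t = 0.0377 * 7 = 0.2639
e^(0.2639) = 1.301998
FV = $40,800.00 * 1.301998 = $53,121.52

$53,121.52


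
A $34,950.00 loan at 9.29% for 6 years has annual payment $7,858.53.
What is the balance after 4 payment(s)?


Formula: Balance = PV*(1+r)^k - PMT*((1+r)^k - 1)/r
Growth: (1 + 0.0929)^4 = 1.426664
Accumulated factor: ((1+r)^k - 1)/r = 4.592723
Balance = $34,950.00 * 1.426664 - $7,858.53 * 4.592723
Balance = $13,769.85

$13,769.85


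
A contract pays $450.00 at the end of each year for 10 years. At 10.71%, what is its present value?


Formula: PV = PMT * (1 - (1+r)^(-n)) / r
Discount factor: (1 + 0.1071)^(-10) = 0.361519
Bracket: 1 - 0.361519 = 0.638481
PV = $450.00 * 0.638481 / 0.1071 = $2,682.69

$2,682.69


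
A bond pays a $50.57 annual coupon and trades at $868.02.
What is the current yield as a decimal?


Formula: Current yield = annual coupon / price
Substituting: CY = $50.57 / $868.02
CY = 0.058259

0.058259


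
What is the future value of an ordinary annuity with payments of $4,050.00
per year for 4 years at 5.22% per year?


Formula: FV = PMT * ((1+r)^n - 1) / r
Growth factor: (1 + 0.0522)^4 = 1.225725
Numerator: 1.225725 - 1 = 0.225725
FV = $4,050.00 * 0.225725 / 0.0522 = $17,513.18

$17,513.18


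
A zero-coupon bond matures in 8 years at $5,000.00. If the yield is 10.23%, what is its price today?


Formula: Price = FV / (1 + r)^n
Substituting: Price = $5,000.00 / (1 + 0.1023)^8
Discount factor: (1.1023)^8 = 2.179709
Price = $5,000.00 / 2.179709 = $2,293.88

$2,293.88


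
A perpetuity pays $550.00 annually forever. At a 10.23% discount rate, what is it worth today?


Formula: PV = C / r
Substituting: PV = $550.00 / 0.1023
PV = $5,376.34

$5,376.34


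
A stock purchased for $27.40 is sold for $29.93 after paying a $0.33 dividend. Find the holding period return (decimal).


Formula: HPR = (P1 - P0 + D) / P0
Gain: $29.93 - $27.40 + $0.33 = $2.86
HPR = $2.86 / $27.40 = 0.1044

0.1044


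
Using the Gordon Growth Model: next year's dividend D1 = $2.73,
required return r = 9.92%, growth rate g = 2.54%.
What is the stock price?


Formula: P = D1 / (r - g)
Spread: r - g = 0.0992 - 0.0254 = 0.0738
Substituting: P = $2.73 / 0.0738
P = $36.99

$36.99


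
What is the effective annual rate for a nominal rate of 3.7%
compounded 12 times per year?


Formula: EAR = (1 + r/m)^m - 1
Period rate: r/m = 0.037 / 12 = 0.003083
Compounding: (1 + 0.003083)^12 = 1.037634
EAR = 1.037634 - 1 = 0.037634

0.037634


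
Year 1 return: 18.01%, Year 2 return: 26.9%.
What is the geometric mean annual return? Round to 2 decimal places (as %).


Formula: Geometric mean = ((1+r1)*(1+r2))^(1/2) - 1
Product: (1 + 0.1801) * (1 + 0.269) = 1.1801 * 1.269 = 1.497547
Square root: 1.497547^0.5 = 1.223743
Geometric mean = 1.223743 - 1 = 0.223743
As percentage: 22.37%

22.37%


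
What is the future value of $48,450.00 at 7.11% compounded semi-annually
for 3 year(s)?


Formula: FV = P * (1 + r/m)^(m*t)
Period rate: r/m = 0.0711 / 2 = 0.03555
Total periods: m*t = 2 * 3 = 6
Growth factor: (1 + 0.03555)^6 = 1.23318
FV = $48,450.00 * 1.23318 = $59,747.57

$59,747.57


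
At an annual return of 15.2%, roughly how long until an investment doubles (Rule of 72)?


Formula: Years ≈ 72 / r
Substituting: Years ≈ 72 / 15.2
Years ≈ 4.7

4.7 years


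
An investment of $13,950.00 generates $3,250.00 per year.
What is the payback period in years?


Formula: Payback = investment / annual cash flow
Substituting: Payback = $13,950.00 / $3,250.00
Payback = 4.2923 years

4.2923 years


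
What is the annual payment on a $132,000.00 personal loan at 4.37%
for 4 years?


Formula: PMT = PV * r / (1 - (1+r)^(-n))
Denominator: 1 - (1 + 0.0437)^(-4) = 0.157253
Numerator: $132,000.00 * 0.0437 = 5768.4
PMT = 5768.4 / 0.157253 = $36,682.31

$36,682.31


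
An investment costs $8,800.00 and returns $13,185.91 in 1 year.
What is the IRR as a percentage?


Formula: IRR = C1/C0 - 1
Substituting: IRR = $13,185.91 / $8,800.00 - 1
Ratio: 1.498399 - 1 = 0.498399
IRR = 49.8399%

49.8399%


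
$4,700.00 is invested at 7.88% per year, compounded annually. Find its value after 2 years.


Formula: FV = P * (1 + r)^n
Substituting: FV = $4,700.00 * (1 + 0.0788)^2
Growth factor: (1.0788)^2 = 1.163809
FV = $4,700.00 * 1.163809 = $5,469.90

$5,469.90


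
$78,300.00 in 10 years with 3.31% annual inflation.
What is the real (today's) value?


Formula: Real value = nominal / (1 + inflation)^years
Price level: (1 + 0.0331)^10 = 1.384917
Real value = $78,300.00 / 1.384917 = $56,537.70

$56,537.70


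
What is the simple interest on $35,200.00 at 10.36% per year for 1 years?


Formula: I = P * r * t
Substituting: I = $35,200.00 * 0.1036 * 1
Step: I = $35,200.00 * 0.1036
I = $3,646.72

$3,646.72


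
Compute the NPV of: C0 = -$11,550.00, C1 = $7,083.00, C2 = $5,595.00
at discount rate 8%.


Formula: NPV = C0 + C1/(1+r) + C2/(1+r)^2
Discount C1: $7,083.00 / (1 + 0.08) = $6,558.33
Discount C2: $5,595.00 / (1 + 0.08)^2 = $4,796.81
NPV = -$11,550.00 + $6,558.33 + $4,796.81 = -$194.86

-$194.86


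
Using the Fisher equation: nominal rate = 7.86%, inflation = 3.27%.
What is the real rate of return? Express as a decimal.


Formula: (1 + r_real) = (1 + r_nom) / (1 + inflation)
Substituting: (1 + r_real) = 1.0786 / 1.0327
(1 + r_real) = 1.044447
r_real = 1.044447 - 1 = 0.044447

0.044447


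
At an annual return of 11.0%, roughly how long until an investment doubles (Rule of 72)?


Formula: Years ≈ 72 / r
Substituting: Years ≈ 72 / 11.0
Years ≈ 6.5

6.5 years


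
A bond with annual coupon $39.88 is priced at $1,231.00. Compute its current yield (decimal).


Formula: Current yield = annual coupon / price
Substituting: CY = $39.88 / $1,231.00
CY = 0.032396

0.032396


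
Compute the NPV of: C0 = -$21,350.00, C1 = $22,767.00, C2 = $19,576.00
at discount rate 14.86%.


Formula: NPV = C0 + C1/(1+r) + C2/(1+r)^2
Discount C1: $22,767.00 / (1 + 0.1486) = $19,821.52
Discount C2: $19,576.00 / (1 + 0.1486)^2 = $14,838.37
NPV = -$21,350.00 + $19,821.52 + $14,838.37 = $13,309.90

$13,309.90


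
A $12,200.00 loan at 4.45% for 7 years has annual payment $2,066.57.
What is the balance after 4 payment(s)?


Formula: Balance = PV*(1+r)^k - PMT*((1+r)^k - 1)/r
Growth: (1 + 0.0445)^4 = 1.190238
Accumulated factor: ((1+r)^k - 1)/r = 4.275009
Balance = $12,200.00 * 1.190238 - $2,066.57 * 4.275009
Balance = $5,686.30

$5,686.30


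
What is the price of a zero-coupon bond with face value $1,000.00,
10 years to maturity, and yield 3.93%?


Formula: Price = FV / (1 + r)^n
Substituting: Price = $1,000.00 / (1 + 0.0393)^10
Discount factor: (1.0393)^10 = 1.470311
Price = $1,000.00 / 1.470311 = $680.13

$680.13


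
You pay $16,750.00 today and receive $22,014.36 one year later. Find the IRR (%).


Formula: IRR = C1/C0 - 1
Substituting: IRR = $22,014.36 / $16,750.00 - 1
Ratio: 1.31429 - 1 = 0.31429
IRR = 31.429%

31.429%


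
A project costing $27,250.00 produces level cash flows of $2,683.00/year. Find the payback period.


Formula: Payback = investment / annual cash flow
Substituting: Payback = $27,250.00 / $2,683.00
Payback = 10.1565 years

10.1565 years


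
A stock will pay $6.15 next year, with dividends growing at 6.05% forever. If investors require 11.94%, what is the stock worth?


Formula: P = D1 / (r - g)
Spread: r - g = 0.1194 - 0.0605 = 0.0589
Substituting: P = $6.15 / 0.0589
P = $104.41

$104.41


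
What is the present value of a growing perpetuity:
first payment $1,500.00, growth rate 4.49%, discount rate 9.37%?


Formula: PV = C / (r - g)
Spread: r - g = 0.0937 - 0.0449 = 0.0488
Substituting: PV = $1,500.00 / 0.0488
PV = $30,737.70

$30,737.70


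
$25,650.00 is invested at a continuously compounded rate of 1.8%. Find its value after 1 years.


Formula: FV = P * e^(r*t)
Exponent: r*t = 0.018 * 1 = 0.018
e^(0.018) = 1.018163
FV = $25,650.00 * 1.018163 = $26,115.88

$26,115.88


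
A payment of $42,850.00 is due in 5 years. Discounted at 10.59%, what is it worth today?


Formula: PV = FV / (1 + r)^n
Substituting: PV = $42,850.00 / (1 + 0.1059)^5
Discount factor: (1.1059)^5 = 1.654167
PV = $42,850.00 / 1.654167 = $25,904.28

$25,904.28


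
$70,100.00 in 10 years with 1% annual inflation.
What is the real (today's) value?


Formula: Real value = nominal / (1 + inflation)^years
Price level: (1 + 0.01)^10 = 1.104622
Real value = $70,100.00 / 1.104622 = $63,460.62

$63,460.62


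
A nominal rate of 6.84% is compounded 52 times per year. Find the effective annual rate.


Formula: EAR = (1 + r/m)^m - 1
Period rate: r/m = 0.0684 / 52 = 0.001315
Compounding: (1 + 0.001315)^52 = 1.070745
EAR = 1.070745 - 1 = 0.070745

0.070745


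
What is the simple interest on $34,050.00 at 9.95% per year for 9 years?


Formula: I = P * r * t
Substituting: I = $34,050.00 * 0.0995 * 9
Step: I = $34,050.00 * 0.8955
I = $30,491.78

$30,491.78


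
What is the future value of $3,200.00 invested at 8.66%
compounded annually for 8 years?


Formula: FV = P * (1 + r)^n
Substituting: FV = $3,200.00 * (1 + 0.0866)^8
Growth factor: (1.0866)^8 = 1.943379
FV = $3,200.00 * 1.943379 = $6,218.81

$6,218.81


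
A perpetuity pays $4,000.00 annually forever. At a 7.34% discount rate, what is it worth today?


Formula: PV = C / r
Substituting: PV = $4,000.00 / 0.0734
PV = $54,495.91

$54,495.91


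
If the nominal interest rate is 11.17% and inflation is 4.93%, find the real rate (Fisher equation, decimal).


Formula: (1 + r_real) = (1 + r_nom) / (1 + inflation)
Substituting: (1 + r_real) = 1.1117 / 1.0493
(1 + r_real) = 1.059468
r_real = 1.059468 - 1 = 0.059468

0.059468


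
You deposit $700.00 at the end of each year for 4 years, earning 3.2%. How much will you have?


Formula: FV = PMT * ((1+r)^n - 1) / r
Growth factor: (1 + 0.032)^4 = 1.134276
Numerator: 1.134276 - 1 = 0.134276
FV = $700.00 * 0.134276 / 0.032 = $2,937.29

$2,937.29


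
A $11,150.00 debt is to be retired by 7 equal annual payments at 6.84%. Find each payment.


Formula: PMT = PV * r / (1 - (1+r)^(-n))
Denominator: 1 - (1 + 0.0684)^(-7) = 0.370693
Numerator: $11,150.00 * 0.0684 = 762.66
PMT = 762.66 / 0.370693 = $2,057.39

$2,057.39


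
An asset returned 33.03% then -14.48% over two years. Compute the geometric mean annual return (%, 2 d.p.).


Formula: Geometric mean = ((1+r1)*(1+r2))^(1/2) - 1
Product: (1 + 0.3303) * (1 + -0.1448) = 1.3303 * 0.8552 = 1.137673
Square root: 1.137673^0.5 = 1.066617
Geometric mean = 1.066617 - 1 = 0.066617
As percentage: 6.66%

6.66%


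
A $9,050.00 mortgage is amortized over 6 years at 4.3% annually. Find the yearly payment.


Formula: PMT = PV * r / (1 - (1+r)^(-n))
Denominator: 1 - (1 + 0.043)^(-6) = 0.223227
Numerator: $9,050.00 * 0.043 = 389.15
PMT = 389.15 / 0.223227 = $1,743.29

$1,743.29


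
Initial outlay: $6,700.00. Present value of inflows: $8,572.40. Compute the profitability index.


Formula: PI = PV(cash flows) / initial investment
Substituting: PI = $8,572.40 / $6,700.00
PI = 1.2795

1.2795


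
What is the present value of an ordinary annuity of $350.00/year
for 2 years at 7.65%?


Formula: PV = PMT * (1 - (1+r)^(-n)) / r
Discount factor: (1 + 0.0765)^(-2) = 0.862923
Bracket: 1 - 0.862923 = 0.137077
PV = $350.00 * 0.137077 / 0.0765 = $627.15

$627.15


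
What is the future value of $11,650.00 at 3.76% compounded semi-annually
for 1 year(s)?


Formula: FV = P * (1 + r/m)^(m*t)
Period rate: r/m = 0.0376 / 2 = 0.0188
Total periods: m*t = 2 * 1 = 2
Growth factor: (1 + 0.0188)^2 = 1.037953
FV = $11,650.00 * 1.037953 = $12,092.16

$12,092.16


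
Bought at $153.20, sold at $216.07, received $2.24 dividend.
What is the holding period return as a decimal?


Formula: HPR = (P1 - P0 + D) / P0
Gain: $216.07 - $153.20 + $2.24 = $65.11
HPR = $65.11 / $153.20 = 0.425

0.425


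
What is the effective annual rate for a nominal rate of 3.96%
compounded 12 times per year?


Formula: EAR = (1 + r/m)^m - 1
Period rate: r/m = 0.0396 / 12 = 0.0033
Compounding: (1 + 0.0033)^12 = 1.040327
EAR = 1.040327 - 1 = 0.040327

0.040327


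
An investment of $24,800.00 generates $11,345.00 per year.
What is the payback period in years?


Formula: Payback = investment / annual cash flow
Substituting: Payback = $24,800.00 / $11,345.00
Payback = 2.186 years

2.186 years
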